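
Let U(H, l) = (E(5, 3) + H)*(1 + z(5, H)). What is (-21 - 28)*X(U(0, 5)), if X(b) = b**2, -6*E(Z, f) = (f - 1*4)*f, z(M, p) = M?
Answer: -441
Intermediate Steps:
E(Z, f) = -f*(-4 + f)/6 (E(Z, f) = -(f - 1*4)*f/6 = -(f - 4)*f/6 = -(-4 + f)*f/6 = -f*(-4 + f)/6)
U(H, l) = 3 + 6*H (U(H, l) = ((1/6)*3*(4 - 1*3) + H)*(1 + 5) = ((1/6)*3*(4 - 3) + H)*6 = ((1/6)*3*1 + H)*6 = (1/2 + H)*6 = 3 + 6*H)
(-21 - 28)*X(U(0, 5)) = (-21 - 28)*(3 + 6*0)**2 = -49*(3 + 0)**2 = -49*3**2 = -49*9 = -441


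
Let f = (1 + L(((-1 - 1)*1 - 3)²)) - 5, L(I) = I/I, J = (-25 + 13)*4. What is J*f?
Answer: 144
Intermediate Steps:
J = -48 (J = -12*4 = -48)
L(I) = 1
f = -3 (f = (1 + 1) - 5 = 2 - 5 = -3)
J*f = -48*(-3) = 144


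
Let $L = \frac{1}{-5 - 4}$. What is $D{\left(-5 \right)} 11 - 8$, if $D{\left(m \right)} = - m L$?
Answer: $- \frac{127}{9} \approx -14.111$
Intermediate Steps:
$L = - \frac{1}{9}$ ($L = \frac{1}{-9} = - \frac{1}{9} \approx -0.11111$)
$D{\left(m \right)} = \frac{m}{9}$ ($D{\left(m \right)} = - m \left(- \frac{1}{9}\right) = \frac{m}{9}$)
$D{\left(-5 \right)} 11 - 8 = \frac{1}{9} \left(-5\right) 11 - 8 = \left(- \frac{5}{9}\right) 11 - 8 = - \frac{55}{9} - 8 = - \frac{127}{9}$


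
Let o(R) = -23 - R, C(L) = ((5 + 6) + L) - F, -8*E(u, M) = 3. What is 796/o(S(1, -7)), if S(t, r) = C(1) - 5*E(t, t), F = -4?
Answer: -6368/327 ≈ -19.474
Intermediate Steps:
E(u, M) = -3/8 (E(u, M) = -⅛*3 = -3/8)
C(L) = 15 + L (C(L) = ((5 + 6) + L) - 1*(-4) = (11 + L) + 4 = 15 + L)
S(t, r) = 143/8 (S(t, r) = (15 + 1) - 5*(-3/8) = 16 + 15/8 = 143/8)
796/o(S(1, -7)) = 796/(-23 - 1*143/8) = 796/(-23 - 143/8) = 796/(-327/8) = 796*(-8/327) = -6368/327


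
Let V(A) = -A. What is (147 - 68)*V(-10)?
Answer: 790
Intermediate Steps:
(147 - 68)*V(-10) = (147 - 68)*(-1*(-10)) = 79*10 = 790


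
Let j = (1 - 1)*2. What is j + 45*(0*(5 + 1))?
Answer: 0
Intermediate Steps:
j = 0 (j = 0*2 = 0)
j + 45*(0*(5 + 1)) = 0 + 45*(0*(5 + 1)) = 0 + 45*(0*6) = 0 + 45*0 = 0 + 0 = 0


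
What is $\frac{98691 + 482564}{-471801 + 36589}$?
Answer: $- \frac{581255}{435212} \approx -1.3356$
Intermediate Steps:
$\frac{98691 + 482564}{-471801 + 36589} = \frac{581255}{-435212} = 581255 \left(- \frac{1}{435212}\right) = - \frac{581255}{435212}$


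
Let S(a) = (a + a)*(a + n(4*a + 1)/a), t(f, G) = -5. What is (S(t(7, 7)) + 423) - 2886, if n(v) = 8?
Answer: -2397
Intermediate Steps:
S(a) = 2*a*(a + 8/a) (S(a) = (a + a)*(a + 8/a) = (2*a)*(a + 8/a) = 2*a*(a + 8/a))
(S(t(7, 7)) + 423) - 2886 = ((16 + 2*(-5)²) + 423) - 2886 = ((16 + 2*25) + 423) - 2886 = ((16 + 50) + 423) - 2886 = (66 + 423) - 2886 = 489 - 2886 = -2397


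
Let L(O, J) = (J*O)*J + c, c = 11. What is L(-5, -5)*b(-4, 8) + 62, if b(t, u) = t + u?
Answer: -394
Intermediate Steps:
L(O, J) = 11 + O*J**2 (L(O, J) = (J*O)*J + 11 = O*J**2 + 11 = 11 + O*J**2)
L(-5, -5)*b(-4, 8) + 62 = (11 - 5*(-5)**2)*(-4 + 8) + 62 = (11 - 5*25)*4 + 62 = (11 - 125)*4 + 62 = -114*4 + 62 = -456 + 62 = -394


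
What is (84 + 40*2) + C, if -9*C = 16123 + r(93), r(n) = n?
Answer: -14740/9 ≈ -1637.8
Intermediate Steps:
C = -16216/9 (C = -(16123 + 93)/9 = -1/9*16216 = -16216/9 ≈ -1801.8)
(84 + 40*2) + C = (84 + 40*2) - 16216/9 = (84 + 80) - 16216/9 = 164 - 16216/9 = -14740/9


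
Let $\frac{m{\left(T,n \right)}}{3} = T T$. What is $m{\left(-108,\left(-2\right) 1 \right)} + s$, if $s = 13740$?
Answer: $48732$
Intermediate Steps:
$m{\left(T,n \right)} = 3 T^{2}$ ($m{\left(T,n \right)} = 3 T T = 3 T^{2}$)
$m{\left(-108,\left(-2\right) 1 \right)} + s = 3 \left(-108\right)^{2} + 13740 = 3 \cdot 11664 + 13740 = 34992 + 13740 = 48732$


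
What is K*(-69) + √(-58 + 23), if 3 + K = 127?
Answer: -8556 + I*√35 ≈ -8556.0 + 5.9161*I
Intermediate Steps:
K = 124 (K = -3 + 127 = 124)
K*(-69) + √(-58 + 23) = 124*(-69) + √(-58 + 23) = -8556 + √(-35) = -8556 + I*√35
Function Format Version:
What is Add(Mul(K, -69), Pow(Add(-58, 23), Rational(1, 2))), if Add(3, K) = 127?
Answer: Add(-8556, Mul(I, Pow(35, Rational(1, 2)))) ≈ Add(-8556.0, Mul(5.9161, I))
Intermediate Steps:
K = 124 (K = Add(-3, 127) = 124)
Add(Mul(K, -69), Pow(Add(-58, 23), Rational(1, 2))) = Add(Mul(124, -69), Pow(Add(-58, 23), Rational(1, 2))) = Add(-8556, Pow(-35, Rational(1, 2))) = Add(-8556, Mul(I, Pow(35, Rational(1, 2))))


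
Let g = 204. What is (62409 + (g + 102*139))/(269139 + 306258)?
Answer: 25597/191799 ≈ 0.13346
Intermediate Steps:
(62409 + (g + 102*139))/(269139 + 306258) = (62409 + (204 + 102*139))/(269139 + 306258) = (62409 + (204 + 14178))/575397 = (62409 + 14382)*(1/575397) = 76791*(1/575397) = 25597/191799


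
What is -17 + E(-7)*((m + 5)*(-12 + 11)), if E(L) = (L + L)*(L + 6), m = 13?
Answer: -269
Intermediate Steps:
E(L) = 2*L*(6 + L) (E(L) = (2*L)*(6 + L) = 2*L*(6 + L))
-17 + E(-7)*((m + 5)*(-12 + 11)) = -17 + (2*(-7)*(6 - 7))*((13 + 5)*(-12 + 11)) = -17 + (2*(-7)*(-1))*(18*(-1)) = -17 + 14*(-18) = -17 - 252 = -269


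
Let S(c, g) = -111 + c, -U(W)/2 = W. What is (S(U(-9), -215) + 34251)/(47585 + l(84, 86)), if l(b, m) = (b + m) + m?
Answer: 11386/15947 ≈ 0.71399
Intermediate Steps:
U(W) = -2*W
l(b, m) = b + 2*m
(S(U(-9), -215) + 34251)/(47585 + l(84, 86)) = ((-111 - 2*(-9)) + 34251)/(47585 + (84 + 2*86)) = ((-111 + 18) + 34251)/(47585 + (84 + 172)) = (-93 + 34251)/(47585 + 256) = 34158/47841 = 34158*(1/47841) = 11386/15947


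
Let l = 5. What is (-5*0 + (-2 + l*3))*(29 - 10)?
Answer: 247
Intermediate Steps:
(-5*0 + (-2 + l*3))*(29 - 10) = (-5*0 + (-2 + 5*3))*(29 - 10) = (0 + (-2 + 15))*19 = (0 + 13)*19 = 13*19 = 247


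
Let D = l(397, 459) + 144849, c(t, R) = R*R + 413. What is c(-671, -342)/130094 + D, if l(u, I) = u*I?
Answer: 42550222145/130094 ≈ 3.2707e+5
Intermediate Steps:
l(u, I) = I*u
c(t, R) = 413 + R² (c(t, R) = R² + 413 = 413 + R²)
D = 327072 (D = 459*397 + 144849 = 182223 + 144849 = 327072)
c(-671, -342)/130094 + D = (413 + (-342)²)/130094 + 327072 = (413 + 116964)*(1/130094) + 327072 = 117377*(1/130094) + 327072 = 117377/130094 + 327072 = 42550222145/130094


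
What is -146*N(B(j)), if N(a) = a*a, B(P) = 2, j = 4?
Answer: -584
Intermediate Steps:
N(a) = a²
-146*N(B(j)) = -146*2² = -146*4 = -584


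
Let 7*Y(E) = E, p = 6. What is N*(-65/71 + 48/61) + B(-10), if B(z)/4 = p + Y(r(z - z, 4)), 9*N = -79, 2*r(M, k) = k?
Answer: 7168325/272853 ≈ 26.272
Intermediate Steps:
r(M, k) = k/2
N = -79/9 (N = (⅑)*(-79) = -79/9 ≈ -8.7778)
Y(E) = E/7
B(z) = 176/7 (B(z) = 4*(6 + ((½)*4)/7) = 4*(6 + (⅐)*2) = 4*(6 + 2/7) = 4*(44/7) = 176/7)
N*(-65/71 + 48/61) + B(-10) = -79*(-65/71 + 48/61)/9 + 176/7 = -79/9*(-557/4331) + 176/7 = 44003/38979 + 176/7 = 7168325/272853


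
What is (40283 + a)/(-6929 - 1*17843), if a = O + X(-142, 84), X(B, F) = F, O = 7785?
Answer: -12038/6193 ≈ -1.9438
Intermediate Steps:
a = 7869 (a = 7785 + 84 = 7869)
(40283 + a)/(-6929 - 1*17843) = (40283 + 7869)/(-6929 - 1*17843) = 48152/(-6929 - 17843) = 48152/(-24772) = 48152*(-1/24772) = -12038/6193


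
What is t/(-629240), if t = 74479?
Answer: -74479/629240 ≈ -0.11836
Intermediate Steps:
t/(-629240) = 74479/(-629240) = 74479*(-1/629240) = -74479/629240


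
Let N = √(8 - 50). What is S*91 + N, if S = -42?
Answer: -3822 + I*√42 ≈ -3822.0 + 6.4807*I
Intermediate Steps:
N = I*√42 (N = √(-42) = I*√42 ≈ 6.4807*I)
S*91 + N = -42*91 + I*√42 = -3822 + I*√42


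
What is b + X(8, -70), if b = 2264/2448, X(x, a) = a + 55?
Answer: -4307/306 ≈ -14.075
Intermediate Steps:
X(x, a) = 55 + a
b = 283/306 (b = 2264*(1/2448) = 283/306 ≈ 0.92484)
b + X(8, -70) = 283/306 + (55 - 70) = 283/306 - 15 = -4307/306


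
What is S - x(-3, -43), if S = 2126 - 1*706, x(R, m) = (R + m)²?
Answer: -696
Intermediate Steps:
S = 1420 (S = 2126 - 706 = 1420)
S - x(-3, -43) = 1420 - (-3 - 43)² = 1420 - 1*(-46)² = 1420 - 1*2116 = 1420 - 2116 = -696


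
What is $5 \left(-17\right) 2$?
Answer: $-170$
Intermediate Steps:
$5 \left(-17\right) 2 = \left(-85\right) 2 = -170$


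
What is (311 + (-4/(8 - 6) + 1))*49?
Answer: 15190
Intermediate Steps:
(311 + (-4/(8 - 6) + 1))*49 = (311 + (-4/2 + 1))*49 = (311 + (-4*½ + 1))*49 = (311 + (-2 + 1))*49 = (311 - 1)*49 = 310*49 = 15190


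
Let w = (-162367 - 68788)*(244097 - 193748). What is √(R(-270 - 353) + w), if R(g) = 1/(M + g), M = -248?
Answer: I*√8829384935214766/871 ≈ 1.0788e+5*I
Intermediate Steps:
w = -11638423095 (w = -231155*50349 = -11638423095)
R(g) = 1/(-248 + g)
√(R(-270 - 353) + w) = √(1/(-248 + (-270 - 353)) - 11638423095) = √(1/(-248 - 623) - 11638423095) = √(1/(-871) - 11638423095) = √(-1/871 - 11638423095) = √(-10137066515746/871) = I*√8829384935214766/871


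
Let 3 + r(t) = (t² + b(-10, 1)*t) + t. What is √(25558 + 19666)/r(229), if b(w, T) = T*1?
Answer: √11306/26448 ≈ 0.0040203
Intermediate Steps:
b(w, T) = T
r(t) = -3 + t² + 2*t (r(t) = -3 + ((t² + 1*t) + t) = -3 + ((t² + t) + t) = -3 + ((t + t²) + t) = -3 + (t² + 2*t) = -3 + t² + 2*t)
√(25558 + 19666)/r(229) = √(25558 + 19666)/(-3 + 229² + 2*229) = √45224/(-3 + 52441 + 458) = (2*√11306)/52896 = (2*√11306)*(1/52896) = √11306/26448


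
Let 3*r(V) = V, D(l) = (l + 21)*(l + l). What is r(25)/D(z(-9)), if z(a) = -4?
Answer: -25/408 ≈ -0.061275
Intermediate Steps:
D(l) = 2*l*(21 + l) (D(l) = (21 + l)*(2*l) = 2*l*(21 + l))
r(V) = V/3
r(25)/D(z(-9)) = ((1/3)*25)/((2*(-4)*(21 - 4))) = 25/(3*((2*(-4)*17))) = (25/3)/(-136) = (25/3)*(-1/136) = -25/408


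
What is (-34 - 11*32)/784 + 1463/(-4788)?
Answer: -2815/3528 ≈ -0.79790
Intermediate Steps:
(-34 - 11*32)/784 + 1463/(-4788) = (-34 - 352)*(1/784) + 1463*(-1/4788) = -386*1/784 - 11/36 = -193/392 - 11/36 = -2815/3528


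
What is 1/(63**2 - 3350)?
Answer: 1/619 ≈ 0.0016155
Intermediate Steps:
1/(63**2 - 3350) = 1/(3969 - 3350) = 1/619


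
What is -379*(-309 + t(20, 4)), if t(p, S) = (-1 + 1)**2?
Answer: 117111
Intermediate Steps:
t(p, S) = 0 (t(p, S) = 0**2 = 0)
-379*(-309 + t(20, 4)) = -379*(-309 + 0) = -379*(-309) = 117111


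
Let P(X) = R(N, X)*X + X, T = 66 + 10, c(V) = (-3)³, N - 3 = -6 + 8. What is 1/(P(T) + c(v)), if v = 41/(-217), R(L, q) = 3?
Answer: 1/277 ≈ 0.0036101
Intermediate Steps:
N = 5 (N = 3 + (-6 + 8) = 3 + 2 = 5)
v = -41/217 (v = 41*(-1/217) = -41/217 ≈ -0.18894)
c(V) = -27
T = 76
P(X) = 4*X (P(X) = 3*X + X = 4*X)
1/(P(T) + c(v)) = 1/(4*76 - 27) = 1/(304 - 27) = 1/277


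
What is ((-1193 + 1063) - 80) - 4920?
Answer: -5130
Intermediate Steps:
((-1193 + 1063) - 80) - 4920 = (-130 - 80) - 4920 = -210 - 4920 = -5130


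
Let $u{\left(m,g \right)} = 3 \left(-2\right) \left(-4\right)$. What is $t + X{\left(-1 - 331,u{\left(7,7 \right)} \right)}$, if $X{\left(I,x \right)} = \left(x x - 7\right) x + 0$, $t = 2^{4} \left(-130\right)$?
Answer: $11576$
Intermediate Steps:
$u{\left(m,g \right)} = 24$ ($u{\left(m,g \right)} = \left(-6\right) \left(-4\right) = 24$)
$t = -2080$ ($t = 16 \left(-130\right) = -2080$)
$X{\left(I,x \right)} = x \left(-7 + x^{2}\right)$ ($X{\left(I,x \right)} = \left(x^{2} - 7\right) x + 0 = \left(-7 + x^{2}\right) x + 0 = x \left(-7 + x^{2}\right) + 0 = x \left(-7 + x^{2}\right)$)
$t + X{\left(-1 - 331,u{\left(7,7 \right)} \right)} = -2080 + 24 \left(-7 + 24^{2}\right) = -2080 + 24 \left(-7 + 576\right) = -2080 + 24 \cdot 569 = -2080 + 13656 = 11576$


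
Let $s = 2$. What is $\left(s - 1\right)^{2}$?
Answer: $1$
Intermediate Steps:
$\left(s - 1\right)^{2} = \left(2 - 1\right)^{2} = 1^{2} = 1$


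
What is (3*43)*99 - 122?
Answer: 12649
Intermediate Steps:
(3*43)*99 - 122 = 129*99 - 122 = 12771 - 122 = 12649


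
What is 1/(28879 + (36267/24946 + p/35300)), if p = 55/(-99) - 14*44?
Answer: 3962672100/114443699376173 ≈ 3.4626e-5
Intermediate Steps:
p = -5549/9 (p = 55*(-1/99) - 616 = -5/9 - 616 = -5549/9 ≈ -616.56)
1/(28879 + (36267/24946 + p/35300)) = 1/(28879 + (36267/24946 - 5549/9/35300)) = 1/(28879 + (36267*(1/24946) - 5549/9*1/35300)) = 1/(28879 + (36267/24946 - 5549/317700)) = 1/(28879 + 5691800273/3962672100) = 1/(114443699376173/3962672100) = 3962672100/114443699376173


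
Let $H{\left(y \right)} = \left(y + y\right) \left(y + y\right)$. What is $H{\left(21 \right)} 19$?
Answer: $33516$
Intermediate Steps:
$H{\left(y \right)} = 4 y^{2}$ ($H{\left(y \right)} = 2 y 2 y = 4 y^{2}$)
$H{\left(21 \right)} 19 = 4 \cdot 21^{2} \cdot 19 = 4 \cdot 441 \cdot 19 = 1764 \cdot 19 = 33516$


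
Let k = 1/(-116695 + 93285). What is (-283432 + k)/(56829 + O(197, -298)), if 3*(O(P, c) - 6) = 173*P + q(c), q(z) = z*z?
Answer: -19905429363/6868259900 ≈ -2.8982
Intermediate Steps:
q(z) = z²
k = -1/23410 (k = 1/(-23410) = -1/23410 ≈ -4.2717e-5)
O(P, c) = 6 + c²/3 + 173*P/3 (O(P, c) = 6 + (173*P + c²)/3 = 6 + (c² + 173*P)/3 = 6 + (c²/3 + 173*P/3) = 6 + c²/3 + 173*P/3)
(-283432 + k)/(56829 + O(197, -298)) = (-283432 - 1/23410)/(56829 + (6 + (⅓)*(-298)² + (173/3)*197)) = -6635143121/(23410*(56829 + (6 + (⅓)*88804 + 34081/3))) = -6635143121/(23410*(56829 + (6 + 88804/3 + 34081/3))) = -6635143121/(23410*(56829 + 122903/3)) = -6635143121/(23410*293390/3) = -6635143121/23410*3/293390 = -19905429363/6868259900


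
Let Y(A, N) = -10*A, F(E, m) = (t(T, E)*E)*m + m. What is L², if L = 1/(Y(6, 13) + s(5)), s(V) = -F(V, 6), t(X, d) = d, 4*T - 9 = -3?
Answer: 1/46656 ≈ 2.1433e-5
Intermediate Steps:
T = 3/2 (T = 9/4 + (¼)*(-3) = 9/4 - ¾ = 3/2 ≈ 1.5000)
F(E, m) = m + m*E² (F(E, m) = (E*E)*m + m = E²*m + m = m*E² + m = m + m*E²)
s(V) = -6 - 6*V² (s(V) = -6*(1 + V²) = -(6 + 6*V²) = -6 - 6*V²)
L = -1/216 (L = 1/(-10*6 + (-6 - 6*5²)) = 1/(-60 + (-6 - 6*25)) = 1/(-60 + (-6 - 150)) = 1/(-60 - 156) = 1/(-216) = -1/216 ≈ -0.0046296)
L² = (-1/216)² = 1/46656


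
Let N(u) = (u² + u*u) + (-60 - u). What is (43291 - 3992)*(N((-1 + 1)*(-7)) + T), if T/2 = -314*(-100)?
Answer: 2465619260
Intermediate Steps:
T = 62800 (T = 2*(-314*(-100)) = 2*31400 = 62800)
N(u) = -60 - u + 2*u² (N(u) = (u² + u²) + (-60 - u) = 2*u² + (-60 - u) = -60 - u + 2*u²)
(43291 - 3992)*(N((-1 + 1)*(-7)) + T) = (43291 - 3992)*((-60 - (-1 + 1)*(-7) + 2*((-1 + 1)*(-7))²) + 62800) = 39299*((-60 - 0*(-7) + 2*(0*(-7))²) + 62800) = 39299*((-60 - 1*0 + 2*0²) + 62800) = 39299*((-60 + 0 + 2*0) + 62800) = 39299*((-60 + 0 + 0) + 62800) = 39299*(-60 + 62800) = 39299*62740 = 2465619260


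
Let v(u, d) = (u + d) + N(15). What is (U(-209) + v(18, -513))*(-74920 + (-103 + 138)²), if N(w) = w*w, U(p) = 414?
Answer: -10612080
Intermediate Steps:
N(w) = w²
v(u, d) = 225 + d + u (v(u, d) = (u + d) + 15² = (d + u) + 225 = 225 + d + u)
(U(-209) + v(18, -513))*(-74920 + (-103 + 138)²) = (414 + (225 - 513 + 18))*(-74920 + (-103 + 138)²) = (414 - 270)*(-74920 + 35²) = 144*(-74920 + 1225) = 144*(-73695) = -10612080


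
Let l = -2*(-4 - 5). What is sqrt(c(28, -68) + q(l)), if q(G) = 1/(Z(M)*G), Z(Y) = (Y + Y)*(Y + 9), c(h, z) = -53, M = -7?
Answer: I*sqrt(373982)/84 ≈ 7.2802*I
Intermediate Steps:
l = 18 (l = -2*(-9) = 18)
Z(Y) = 2*Y*(9 + Y) (Z(Y) = (2*Y)*(9 + Y) = 2*Y*(9 + Y))
q(G) = -1/(28*G) (q(G) = 1/((2*(-7)*(9 - 7))*G) = 1/((2*(-7)*2)*G) = 1/(-28*G) = -1/(28*G))
sqrt(c(28, -68) + q(l)) = sqrt(-53 - 1/28/18) = sqrt(-53 - 1/28*1/18) = sqrt(-53 - 1/504) = sqrt(-26713/504) = I*sqrt(373982)/84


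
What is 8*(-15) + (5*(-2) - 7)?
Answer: -137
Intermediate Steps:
8*(-15) + (5*(-2) - 7) = -120 + (-10 - 7) = -120 - 17 = -137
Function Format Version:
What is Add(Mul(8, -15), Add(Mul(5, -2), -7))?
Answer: -137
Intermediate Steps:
Add(Mul(8, -15), Add(Mul(5, -2), -7)) = Add(-120, Add(-10, -7)) = Add(-120, -17) = -137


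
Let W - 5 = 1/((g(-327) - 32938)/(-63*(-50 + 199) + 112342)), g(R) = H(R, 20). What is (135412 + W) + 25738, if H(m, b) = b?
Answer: 5304797335/32918 ≈ 1.6115e+5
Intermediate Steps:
g(R) = 20
W = 61635/32918 (W = 5 + 1/((20 - 32938)/(-63*(-50 + 199) + 112342)) = 5 + 1/(-32918/(-63*149 + 112342)) = 5 + 1/(-32918/(-9387 + 112342)) = 5 + 1/(-32918/102955) = 5 - 102955/32918 = 61635/32918 ≈ 1.8724)
(135412 + W) + 25738 = (135412 + 61635/32918) + 25738 = 4457553851/32918 + 25738 = 5304797335/32918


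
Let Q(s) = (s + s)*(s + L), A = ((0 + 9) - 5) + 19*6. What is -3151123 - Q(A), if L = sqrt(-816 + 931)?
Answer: -3178971 - 236*sqrt(115) ≈ -3.1815e+6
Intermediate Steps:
L = sqrt(115) ≈ 10.724
A = 118 (A = (9 - 5) + 114 = 4 + 114 = 118)
Q(s) = 2*s*(s + sqrt(115)) (Q(s) = (s + s)*(s + sqrt(115)) = (2*s)*(s + sqrt(115)) = 2*s*(s + sqrt(115)))
-3151123 - Q(A) = -3151123 - 2*118*(118 + sqrt(115)) = -3151123 - (27848 + 236*sqrt(115)) = -3151123 + (-27848 - 236*sqrt(115)) = -3178971 - 236*sqrt(115)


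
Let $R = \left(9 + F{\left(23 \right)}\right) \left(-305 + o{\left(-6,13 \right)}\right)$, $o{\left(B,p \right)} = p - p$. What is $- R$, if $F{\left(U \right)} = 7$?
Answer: $4880$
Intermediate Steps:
$o{\left(B,p \right)} = 0$
$R = -4880$ ($R = \left(9 + 7\right) \left(-305 + 0\right) = 16 \left(-305\right) = -4880$)
$- R = \left(-1\right) \left(-4880\right) = 4880$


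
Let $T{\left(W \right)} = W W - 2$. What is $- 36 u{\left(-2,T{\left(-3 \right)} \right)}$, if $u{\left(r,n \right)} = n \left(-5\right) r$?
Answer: $-2520$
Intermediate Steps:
$T{\left(W \right)} = -2 + W^{2}$ ($T{\left(W \right)} = W^{2} - 2 = -2 + W^{2}$)
$u{\left(r,n \right)} = - 5 n r$
$- 36 u{\left(-2,T{\left(-3 \right)} \right)} = - 36 \left(\left(-5\right) \left(-2 + \left(-3\right)^{2}\right) \left(-2\right)\right) = - 36 \left(\left(-5\right) \left(-2 + 9\right) \left(-2\right)\right) = - 36 \left(\left(-5\right) 7 \left(-2\right)\right) = \left(-36\right) 70 = -2520$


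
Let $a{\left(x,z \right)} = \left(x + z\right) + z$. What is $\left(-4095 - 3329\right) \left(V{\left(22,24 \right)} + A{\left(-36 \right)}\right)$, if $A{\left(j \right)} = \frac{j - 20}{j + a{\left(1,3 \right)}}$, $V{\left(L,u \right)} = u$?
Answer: $-192512$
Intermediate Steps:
$a{\left(x,z \right)} = x + 2 z$
$A{\left(j \right)} = \frac{-20 + j}{7 + j}$ ($A{\left(j \right)} = \frac{j - 20}{j + \left(1 + 2 \cdot 3\right)} = \frac{-20 + j}{j + \left(1 + 6\right)} = \frac{-20 + j}{j + 7} = \frac{-20 + j}{7 + j}$)
$\left(-4095 - 3329\right) \left(V{\left(22,24 \right)} + A{\left(-36 \right)}\right) = \left(-4095 - 3329\right) \left(24 + \frac{-20 - 36}{7 - 36}\right) = - 7424 \left(24 + \frac{1}{-29} \left(-56\right)\right) = - 7424 \left(24 - - \frac{56}{29}\right) = - 7424 \left(24 + \frac{56}{29}\right) = \left(-7424\right) \frac{752}{29} = -192512$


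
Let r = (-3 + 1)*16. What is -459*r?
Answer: 14688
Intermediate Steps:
r = -32 (r = -2*16 = -32)
-459*r = -459*(-32) = 14688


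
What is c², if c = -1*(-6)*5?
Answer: 900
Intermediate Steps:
c = 30 (c = 6*5 = 30)
c² = 30² = 900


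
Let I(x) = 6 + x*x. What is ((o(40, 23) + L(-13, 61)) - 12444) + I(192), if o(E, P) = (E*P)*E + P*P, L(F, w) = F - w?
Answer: 61681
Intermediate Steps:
o(E, P) = P² + P*E² (o(E, P) = P*E² + P² = P² + P*E²)
I(x) = 6 + x²
((o(40, 23) + L(-13, 61)) - 12444) + I(192) = ((23*(23 + 40²) + (-13 - 1*61)) - 12444) + (6 + 192²) = ((23*(23 + 1600) + (-13 - 61)) - 12444) + (6 + 36864) = ((23*1623 - 74) - 12444) + 36870 = ((37329 - 74) - 12444) + 36870 = (37255 - 12444) + 36870 = 24811 + 36870 = 61681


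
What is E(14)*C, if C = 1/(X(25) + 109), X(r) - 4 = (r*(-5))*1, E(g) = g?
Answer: -7/6 ≈ -1.1667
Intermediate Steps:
X(r) = 4 - 5*r (X(r) = 4 + (r*(-5))*1 = 4 - 5*r*1 = 4 - 5*r)
C = -1/12 (C = 1/((4 - 5*25) + 109) = 1/((4 - 125) + 109) = 1/(-121 + 109) = 1/(-12) = -1/12 ≈ -0.083333)
E(14)*C = 14*(-1/12) = -7/6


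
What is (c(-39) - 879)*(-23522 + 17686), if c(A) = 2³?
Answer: 5083156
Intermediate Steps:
c(A) = 8
(c(-39) - 879)*(-23522 + 17686) = (8 - 879)*(-23522 + 17686) = -871*(-5836) = 5083156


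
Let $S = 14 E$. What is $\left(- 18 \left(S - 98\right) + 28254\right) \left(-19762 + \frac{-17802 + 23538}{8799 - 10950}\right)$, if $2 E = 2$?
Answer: $-588315068$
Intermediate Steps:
$E = 1$ ($E = \frac{1}{2} \cdot 2 = 1$)
$S = 14$ ($S = 14 \cdot 1 = 14$)
$\left(- 18 \left(S - 98\right) + 28254\right) \left(-19762 + \frac{-17802 + 23538}{8799 - 10950}\right) = \left(- 18 \left(14 - 98\right) + 28254\right) \left(-19762 + \frac{-17802 + 23538}{8799 - 10950}\right) = \left(\left(-18\right) \left(-84\right) + 28254\right) \left(-19762 + \frac{5736}{-2151}\right) = \left(1512 + 28254\right) \left(-19762 + 5736 \left(- \frac{1}{2151}\right)\right) = 29766 \left(-19762 - \frac{8}{3}\right) = 29766 \left(- \frac{59294}{3}\right) = -588315068$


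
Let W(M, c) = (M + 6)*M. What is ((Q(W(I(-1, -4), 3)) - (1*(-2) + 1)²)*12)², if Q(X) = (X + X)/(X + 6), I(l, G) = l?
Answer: 17424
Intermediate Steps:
W(M, c) = M*(6 + M) (W(M, c) = (6 + M)*M = M*(6 + M))
Q(X) = 2*X/(6 + X) (Q(X) = (2*X)/(6 + X) = 2*X/(6 + X))
((Q(W(I(-1, -4), 3)) - (1*(-2) + 1)²)*12)² = ((2*(-(6 - 1))/(6 - (6 - 1)) - (1*(-2) + 1)²)*12)² = ((2*(-1*5)/(6 - 1*5) - (-2 + 1)²)*12)² = ((2*(-5)/(6 - 5) - 1*(-1)²)*12)² = ((2*(-5)/1 - 1*1)*12)² = ((2*(-5)*1 - 1)*12)² = ((-10 - 1)*12)² = (-11*12)² = (-132)² = 17424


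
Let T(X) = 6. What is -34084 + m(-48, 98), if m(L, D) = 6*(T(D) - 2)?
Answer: -34060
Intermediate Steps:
m(L, D) = 24 (m(L, D) = 6*(6 - 2) = 6*4 = 24)
-34084 + m(-48, 98) = -34084 + 24 = -34060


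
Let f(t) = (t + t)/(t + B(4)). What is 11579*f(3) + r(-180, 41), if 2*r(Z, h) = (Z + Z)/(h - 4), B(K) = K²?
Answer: 2567118/703 ≈ 3651.7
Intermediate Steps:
r(Z, h) = Z/(-4 + h) (r(Z, h) = ((Z + Z)/(h - 4))/2 = ((2*Z)/(-4 + h))/2 = (2*Z/(-4 + h))/2 = Z/(-4 + h))
f(t) = 2*t/(16 + t) (f(t) = (t + t)/(t + 4²) = (2*t)/(t + 16) = (2*t)/(16 + t) = 2*t/(16 + t))
11579*f(3) + r(-180, 41) = 11579*(2*3/(16 + 3)) - 180/(-4 + 41) = 11579*(2*3/19) - 180/37 = 11579*(2*3*(1/19)) - 180*1/37 = 11579*(6/19) - 180/37 = 69474/19 - 180/37 = 2567118/703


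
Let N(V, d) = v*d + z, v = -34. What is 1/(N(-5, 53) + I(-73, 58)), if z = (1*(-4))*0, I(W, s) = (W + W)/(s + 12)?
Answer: -35/63143 ≈ -0.00055430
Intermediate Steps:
I(W, s) = 2*W/(12 + s) (I(W, s) = (2*W)/(12 + s) = 2*W/(12 + s))
z = 0 (z = -4*0 = 0)
N(V, d) = -34*d (N(V, d) = -34*d + 0 = -34*d)
1/(N(-5, 53) + I(-73, 58)) = 1/(-34*53 + 2*(-73)/(12 + 58)) = 1/(-1802 + 2*(-73)/70) = 1/(-1802 + 2*(-73)*(1/70)) = 1/(-1802 - 73/35) = 1/(-63143/35) = -35/63143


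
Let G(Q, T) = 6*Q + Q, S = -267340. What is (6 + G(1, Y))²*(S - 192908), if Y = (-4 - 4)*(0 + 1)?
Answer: -77781912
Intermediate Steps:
Y = -8 (Y = -8*1 = -8)
G(Q, T) = 7*Q
(6 + G(1, Y))²*(S - 192908) = (6 + 7*1)²*(-267340 - 192908) = (6 + 7)²*(-460248) = 13²*(-460248) = 169*(-460248) = -77781912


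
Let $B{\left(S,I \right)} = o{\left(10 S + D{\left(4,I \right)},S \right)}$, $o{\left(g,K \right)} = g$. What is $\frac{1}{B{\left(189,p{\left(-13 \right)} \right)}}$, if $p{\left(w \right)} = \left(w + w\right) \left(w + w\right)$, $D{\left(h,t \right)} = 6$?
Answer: $\frac{1}{1896} \approx 0.00052743$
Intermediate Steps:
$p{\left(w \right)} = 4 w^{2}$ ($p{\left(w \right)} = 2 w 2 w = 4 w^{2}$)
$B{\left(S,I \right)} = 6 + 10 S$ ($B{\left(S,I \right)} = 10 S + 6 = 6 + 10 S$)
$\frac{1}{B{\left(189,p{\left(-13 \right)} \right)}} = \frac{1}{6 + 10 \cdot 189} = \frac{1}{6 + 1890} = \frac{1}{1896}$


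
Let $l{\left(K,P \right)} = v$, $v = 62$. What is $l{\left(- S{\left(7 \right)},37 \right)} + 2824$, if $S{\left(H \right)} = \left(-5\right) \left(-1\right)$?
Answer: $2886$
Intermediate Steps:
$S{\left(H \right)} = 5$
$l{\left(K,P \right)} = 62$
$l{\left(- S{\left(7 \right)},37 \right)} + 2824 = 62 + 2824 = 2886$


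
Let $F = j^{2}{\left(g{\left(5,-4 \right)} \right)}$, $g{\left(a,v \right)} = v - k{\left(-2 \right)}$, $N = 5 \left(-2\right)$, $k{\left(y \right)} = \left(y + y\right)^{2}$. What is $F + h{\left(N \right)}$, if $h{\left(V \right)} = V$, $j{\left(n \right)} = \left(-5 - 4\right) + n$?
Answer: $831$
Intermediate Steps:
$k{\left(y \right)} = 4 y^{2}$ ($k{\left(y \right)} = \left(2 y\right)^{2} = 4 y^{2}$)
$N = -10$
$g{\left(a,v \right)} = -16 + v$ ($g{\left(a,v \right)} = v - 4 \left(-2\right)^{2} = v - 4 \cdot 4 = v - 16 = -16 + v$)
$j{\left(n \right)} = -9 + n$
$F = 841$ ($F = \left(-9 - 20\right)^{2} = \left(-29\right)^{2} = 841$)
$F + h{\left(N \right)} = 841 - 10 = 831$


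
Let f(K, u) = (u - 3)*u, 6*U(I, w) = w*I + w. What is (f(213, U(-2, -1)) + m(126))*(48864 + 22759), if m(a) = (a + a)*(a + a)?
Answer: 163739274121/36 ≈ 4.5483e+9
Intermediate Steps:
U(I, w) = w/6 + I*w/6 (U(I, w) = (w*I + w)/6 = (I*w + w)/6 = (w + I*w)/6 = w/6 + I*w/6)
f(K, u) = u*(-3 + u) (f(K, u) = (-3 + u)*u = u*(-3 + u))
m(a) = 4*a² (m(a) = (2*a)*(2*a) = 4*a²)
(f(213, U(-2, -1)) + m(126))*(48864 + 22759) = (((⅙)*(-1)*(1 - 2))*(-3 + (⅙)*(-1)*(1 - 2)) + 4*126²)*(48864 + 22759) = (((⅙)*(-1)*(-1))*(-3 + (⅙)*(-1)*(-1)) + 4*15876)*71623 = ((-3 + ⅙)/6 + 63504)*71623 = ((⅙)*(-17/6) + 63504)*71623 = (-17/36 + 63504)*71623 = (2286127/36)*71623 = 163739274121/36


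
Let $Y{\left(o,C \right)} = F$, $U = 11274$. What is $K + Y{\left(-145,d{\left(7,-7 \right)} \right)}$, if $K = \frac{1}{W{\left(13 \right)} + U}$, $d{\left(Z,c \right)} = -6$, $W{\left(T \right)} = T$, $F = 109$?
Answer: $\frac{1230284}{11287} \approx 109.0$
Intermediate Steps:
$Y{\left(o,C \right)} = 109$
$K = \frac{1}{11287}$ ($K = \frac{1}{13 + 11274} = \frac{1}{11287} \approx 8.8598 \cdot 10^{-5}$)
$K + Y{\left(-145,d{\left(7,-7 \right)} \right)} = \frac{1}{11287} + 109 = \frac{1230284}{11287}$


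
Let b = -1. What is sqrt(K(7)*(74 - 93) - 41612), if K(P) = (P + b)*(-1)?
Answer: I*sqrt(41498) ≈ 203.71*I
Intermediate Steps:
K(P) = 1 - P (K(P) = (P - 1)*(-1) = (-1 + P)*(-1) = 1 - P)
sqrt(K(7)*(74 - 93) - 41612) = sqrt((1 - 1*7)*(74 - 93) - 41612) = sqrt((1 - 7)*(-19) - 41612) = sqrt(-6*(-19) - 41612) = sqrt(114 - 41612) = sqrt(-41498) = I*sqrt(41498)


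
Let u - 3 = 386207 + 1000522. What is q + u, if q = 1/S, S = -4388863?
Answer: 6086176765715/4388863 ≈ 1.3867e+6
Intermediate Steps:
u = 1386732 (u = 3 + (386207 + 1000522) = 3 + 1386729 = 1386732)
q = -1/4388863 (q = 1/(-4388863) = -1/4388863 ≈ -2.2785e-7)
q + u = -1/4388863 + 1386732 = 6086176765715/4388863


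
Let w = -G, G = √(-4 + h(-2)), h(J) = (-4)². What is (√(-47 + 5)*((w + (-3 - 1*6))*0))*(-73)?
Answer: 0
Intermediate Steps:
h(J) = 16
G = 2*√3 (G = √(-4 + 16) = √12 = 2*√3 ≈ 3.4641)
w = -2*√3 ≈ -3.4641
(√(-47 + 5)*((w + (-3 - 1*6))*0))*(-73) = (√(-47 + 5)*((-2*√3 + (-3 - 1*6))*0))*(-73) = (√(-42)*((-2*√3 + (-3 - 6))*0))*(-73) = ((I*√42)*((-2*√3 - 9)*0))*(-73) = ((I*√42)*((-9 - 2*√3)*0))*(-73) = ((I*√42)*0)*(-73) = 0*(-73) = 0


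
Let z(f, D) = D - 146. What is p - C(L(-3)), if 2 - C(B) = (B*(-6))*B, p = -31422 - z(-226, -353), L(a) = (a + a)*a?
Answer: -32869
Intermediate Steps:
L(a) = 2*a² (L(a) = (2*a)*a = 2*a²)
z(f, D) = -146 + D
p = -30923 (p = -31422 - (-146 - 353) = -31422 - 1*(-499) = -31422 + 499 = -30923)
C(B) = 2 + 6*B² (C(B) = 2 - B*(-6)*B = 2 - (-6*B)*B = 2 - (-6)*B² = 2 + 6*B²)
p - C(L(-3)) = -30923 - (2 + 6*(2*(-3)²)²) = -30923 - (2 + 6*(2*9)²) = -30923 - (2 + 6*18²) = -30923 - (2 + 6*324) = -30923 - (2 + 1944) = -30923 - 1*1946 = -30923 - 1946 = -32869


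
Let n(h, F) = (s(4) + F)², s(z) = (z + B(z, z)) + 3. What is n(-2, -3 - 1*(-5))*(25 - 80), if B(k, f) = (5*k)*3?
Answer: -261855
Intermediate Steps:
B(k, f) = 15*k
s(z) = 3 + 16*z (s(z) = (z + 15*z) + 3 = 16*z + 3 = 3 + 16*z)
n(h, F) = (67 + F)² (n(h, F) = ((3 + 16*4) + F)² = ((3 + 64) + F)² = (67 + F)²)
n(-2, -3 - 1*(-5))*(25 - 80) = (67 + (-3 - 1*(-5)))²*(25 - 80) = (67 + (-3 + 5))²*(-55) = (67 + 2)²*(-55) = 69²*(-55) = 4761*(-55) = -261855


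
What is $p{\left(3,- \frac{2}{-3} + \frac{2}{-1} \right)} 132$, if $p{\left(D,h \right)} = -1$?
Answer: $-132$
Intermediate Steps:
$p{\left(3,- \frac{2}{-3} + \frac{2}{-1} \right)} 132 = \left(-1\right) 132 = -132$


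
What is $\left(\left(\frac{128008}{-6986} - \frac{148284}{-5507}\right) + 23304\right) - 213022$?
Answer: $- \frac{3649240665834}{19235951} \approx -1.8971 \cdot 10^{5}$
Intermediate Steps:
$\left(\left(\frac{128008}{-6986} - \frac{148284}{-5507}\right) + 23304\right) - 213022 = \left(\left(128008 \left(- \frac{1}{6986}\right) - - \frac{148284}{5507}\right) + 23304\right) - 213022 = \left(\left(- \frac{64004}{3493} + \frac{148284}{5507}\right) + 23304\right) - 213022 = \left(\frac{165485984}{19235951} + 23304\right) - 213022 = \frac{448440088088}{19235951} - 213022 = - \frac{3649240665834}{19235951}$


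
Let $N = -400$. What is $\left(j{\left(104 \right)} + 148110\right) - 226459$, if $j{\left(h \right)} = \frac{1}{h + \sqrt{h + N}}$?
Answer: $-78349 + \frac{1}{104 + 2 i \sqrt{74}} \approx -78349.0 - 0.0015483 i$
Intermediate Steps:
$j{\left(h \right)} = \frac{1}{h + \sqrt{-400 + h}}$ ($j{\left(h \right)} = \frac{1}{h + \sqrt{h - 400}} = \frac{1}{h + \sqrt{-400 + h}}$)
$\left(j{\left(104 \right)} + 148110\right) - 226459 = \left(\frac{1}{104 + \sqrt{-400 + 104}} + 148110\right) - 226459 = \left(\frac{1}{104 + \sqrt{-296}} + 148110\right) - 226459 = \left(\frac{1}{104 + 2 i \sqrt{74}} + 148110\right) - 226459 = \left(148110 + \frac{1}{104 + 2 i \sqrt{74}}\right) - 226459 = -78349 + \frac{1}{104 + 2 i \sqrt{74}}$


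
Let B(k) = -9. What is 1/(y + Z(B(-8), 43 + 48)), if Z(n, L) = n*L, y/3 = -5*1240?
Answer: -1/19419 ≈ -5.1496e-5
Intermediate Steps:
y = -18600 (y = 3*(-5*1240) = 3*(-6200) = -18600)
Z(n, L) = L*n
1/(y + Z(B(-8), 43 + 48)) = 1/(-18600 + (43 + 48)*(-9)) = 1/(-18600 + 91*(-9)) = 1/(-18600 - 819) = 1/(-19419) = -1/19419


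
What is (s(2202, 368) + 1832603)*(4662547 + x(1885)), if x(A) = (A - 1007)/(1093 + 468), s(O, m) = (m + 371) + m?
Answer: 13346175501673950/1561 ≈ 8.5498e+12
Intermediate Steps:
s(O, m) = 371 + 2*m (s(O, m) = (371 + m) + m = 371 + 2*m)
x(A) = -1007/1561 + A/1561 (x(A) = (-1007 + A)/1561 = (-1007 + A)*(1/1561) = -1007/1561 + A/1561)
(s(2202, 368) + 1832603)*(4662547 + x(1885)) = ((371 + 2*368) + 1832603)*(4662547 + (-1007/1561 + (1/1561)*1885)) = ((371 + 736) + 1832603)*(4662547 + (-1007/1561 + 1885/1561)) = (1107 + 1832603)*(4662547 + 878/1561) = 1833710*(7278236745/1561) = 13346175501673950/1561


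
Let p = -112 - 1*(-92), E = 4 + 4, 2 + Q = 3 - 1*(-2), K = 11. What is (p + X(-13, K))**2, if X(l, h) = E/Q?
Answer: 2704/9 ≈ 300.44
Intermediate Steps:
Q = 3 (Q = -2 + (3 - 1*(-2)) = -2 + (3 + 2) = -2 + 5 = 3)
E = 8
p = -20 (p = -112 + 92 = -20)
X(l, h) = 8/3
(p + X(-13, K))**2 = (-20 + 8/3)**2 = (-52/3)**2 = 2704/9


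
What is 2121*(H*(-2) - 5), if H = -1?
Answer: -6363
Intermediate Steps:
2121*(H*(-2) - 5) = 2121*(-1*(-2) - 5) = 2121*(2 - 5) = 2121*(-3) = -6363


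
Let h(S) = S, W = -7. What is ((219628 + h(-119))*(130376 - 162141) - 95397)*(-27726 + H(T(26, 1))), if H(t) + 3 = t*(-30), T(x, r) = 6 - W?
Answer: 196068128951058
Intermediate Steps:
T(x, r) = 13 (T(x, r) = 6 - 1*(-7) = 6 + 7 = 13)
H(t) = -3 - 30*t (H(t) = -3 + t*(-30) = -3 - 30*t)
((219628 + h(-119))*(130376 - 162141) - 95397)*(-27726 + H(T(26, 1))) = ((219628 - 119)*(130376 - 162141) - 95397)*(-27726 + (-3 - 30*13)) = (219509*(-31765) - 95397)*(-27726 + (-3 - 390)) = (-6972703385 - 95397)*(-27726 - 393) = -6972798782*(-28119) = 196068128951058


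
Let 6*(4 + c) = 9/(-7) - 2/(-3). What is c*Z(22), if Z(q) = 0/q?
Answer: 0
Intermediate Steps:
c = -517/126 (c = -4 + (9/(-7) - 2/(-3))/6 = -4 + (9*(-1/7) - 2*(-1/3))/6 = -4 + (-9/7 + 2/3)/6 = -4 + (1/6)*(-13/21) = -4 - 13/126 = -517/126 ≈ -4.1032)
Z(q) = 0
c*Z(22) = -517/126*0 = 0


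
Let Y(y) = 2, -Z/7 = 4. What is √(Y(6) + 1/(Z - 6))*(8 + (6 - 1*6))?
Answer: 4*√2278/17 ≈ 11.230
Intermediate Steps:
Z = -28 (Z = -7*4 = -28)
√(Y(6) + 1/(Z - 6))*(8 + (6 - 1*6)) = √(2 + 1/(-28 - 6))*(8 + (6 - 1*6)) = √(2 + 1/(-34))*(8 + (6 - 6)) = √(2 - 1/34)*(8 + 0) = √(67/34)*8 = (√2278/34)*8 = 4*√2278/17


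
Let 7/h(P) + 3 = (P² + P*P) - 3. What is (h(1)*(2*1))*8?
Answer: -28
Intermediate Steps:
h(P) = 7/(-6 + 2*P²) (h(P) = 7/(-3 + ((P² + P*P) - 3)) = 7/(-3 + ((P² + P²) - 3)) = 7/(-3 + (2*P² - 3)) = 7/(-3 + (-3 + 2*P²)) = 7/(-6 + 2*P²))
(h(1)*(2*1))*8 = ((7/(2*(-3 + 1²)))*(2*1))*8 = ((7/(2*(-3 + 1)))*2)*8 = (((7/2)/(-2))*2)*8 = (((7/2)*(-½))*2)*8 = -7/4*2*8 = -7/2*8 = -28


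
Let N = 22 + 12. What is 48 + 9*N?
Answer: 354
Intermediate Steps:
N = 34
48 + 9*N = 48 + 9*34 = 48 + 306 = 354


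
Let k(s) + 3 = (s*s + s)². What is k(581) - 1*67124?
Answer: 114339945037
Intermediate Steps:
k(s) = -3 + (s + s²)² (k(s) = -3 + (s*s + s)² = -3 + (s² + s)² = -3 + (s + s²)²)
k(581) - 1*67124 = (-3 + 581²*(1 + 581)²) - 1*67124 = (-3 + 337561*582²) - 67124 = (-3 + 337561*338724) - 67124 = (-3 + 114340012164) - 67124 = 114340012161 - 67124 = 114339945037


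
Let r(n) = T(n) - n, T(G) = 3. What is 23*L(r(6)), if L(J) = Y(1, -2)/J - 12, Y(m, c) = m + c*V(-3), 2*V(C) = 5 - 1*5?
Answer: -851/3 ≈ -283.67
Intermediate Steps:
V(C) = 0 (V(C) = (5 - 1*5)/2 = (5 - 5)/2 = (1/2)*0 = 0)
Y(m, c) = m (Y(m, c) = m + c*0 = m + 0 = m)
r(n) = 3 - n
L(J) = -12 + 1/J (L(J) = 1/J - 12 = -12 + 1/J)
23*L(r(6)) = 23*(-12 + 1/(3 - 1*6)) = 23*(-12 + 1/(3 - 6)) = 23*(-12 + 1/(-3)) = 23*(-12 - 1/3) = 23*(-37/3) = -851/3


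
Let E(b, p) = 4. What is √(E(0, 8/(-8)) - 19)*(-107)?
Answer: -107*I*√15 ≈ -414.41*I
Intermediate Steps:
√(E(0, 8/(-8)) - 19)*(-107) = √(4 - 19)*(-107) = √(-15)*(-107) = (I*√15)*(-107) = -107*I*√15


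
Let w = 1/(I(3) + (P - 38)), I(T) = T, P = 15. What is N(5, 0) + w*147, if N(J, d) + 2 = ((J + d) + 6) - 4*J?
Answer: -367/20 ≈ -18.350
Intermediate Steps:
N(J, d) = 4 + d - 3*J (N(J, d) = -2 + (((J + d) + 6) - 4*J) = -2 + ((6 + J + d) - 4*J) = -2 + (6 + d - 3*J) = 4 + d - 3*J)
w = -1/20 (w = 1/(3 + (15 - 38)) = 1/(3 - 23) = 1/(-20) = -1/20 ≈ -0.050000)
N(5, 0) + w*147 = (4 + 0 - 3*5) - 1/20*147 = (4 + 0 - 15) - 147/20 = -11 - 147/20 = -367/20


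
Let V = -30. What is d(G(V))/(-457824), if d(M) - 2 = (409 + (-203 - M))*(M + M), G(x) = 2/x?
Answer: 1433/25752600 ≈ 5.5645e-5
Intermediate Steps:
d(M) = 2 + 2*M*(206 - M) (d(M) = 2 + (409 + (-203 - M))*(M + M) = 2 + (206 - M)*(2*M) = 2 + 2*M*(206 - M))
d(G(V))/(-457824) = (2 - 2*(2/(-30))² + 412*(2/(-30)))/(-457824) = (2 - 2*(2*(-1/30))² + 412*(2*(-1/30)))*(-1/457824) = (2 - 2*(-1/15)² + 412*(-1/15))*(-1/457824) = (2 - 2*1/225 - 412/15)*(-1/457824) = (2 - 2/225 - 412/15)*(-1/457824) = -5732/225*(-1/457824) = 1433/25752600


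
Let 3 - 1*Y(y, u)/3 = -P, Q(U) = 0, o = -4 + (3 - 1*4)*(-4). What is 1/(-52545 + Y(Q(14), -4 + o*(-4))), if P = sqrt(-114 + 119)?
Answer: -17512/920010417 - sqrt(5)/920010417 ≈ -1.9037e-5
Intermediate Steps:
o = 0 (o = -4 + (3 - 4)*(-4) = -4 - 1*(-4) = -4 + 4 = 0)
P = sqrt(5) ≈ 2.2361
Y(y, u) = 9 + 3*sqrt(5) (Y(y, u) = 9 - (-3)*sqrt(5) = 9 + 3*sqrt(5))
1/(-52545 + Y(Q(14), -4 + o*(-4))) = 1/(-52545 + (9 + 3*sqrt(5))) = 1/(-52536 + 3*sqrt(5))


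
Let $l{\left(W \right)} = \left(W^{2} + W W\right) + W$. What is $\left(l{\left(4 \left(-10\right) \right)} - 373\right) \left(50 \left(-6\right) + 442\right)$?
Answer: $395754$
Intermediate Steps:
$l{\left(W \right)} = W + 2 W^{2}$ ($l{\left(W \right)} = \left(W^{2} + W^{2}\right) + W = 2 W^{2} + W = W + 2 W^{2}$)
$\left(l{\left(4 \left(-10\right) \right)} - 373\right) \left(50 \left(-6\right) + 442\right) = \left(4 \left(-10\right) \left(1 + 2 \cdot 4 \left(-10\right)\right) - 373\right) \left(50 \left(-6\right) + 442\right) = \left(- 40 \left(1 + 2 \left(-40\right)\right) - 373\right) \left(-300 + 442\right) = \left(- 40 \left(1 - 80\right) - 373\right) 142 = \left(\left(-40\right) \left(-79\right) - 373\right) 142 = \left(3160 - 373\right) 142 = 2787 \cdot 142 = 395754$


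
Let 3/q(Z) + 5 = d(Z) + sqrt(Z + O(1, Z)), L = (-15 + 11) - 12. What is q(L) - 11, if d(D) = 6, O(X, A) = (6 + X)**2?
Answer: -355/32 + 3*sqrt(33)/32 ≈ -10.555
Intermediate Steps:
L = -16 (L = -4 - 12 = -16)
q(Z) = 3/(1 + sqrt(49 + Z)) (q(Z) = 3/(-5 + (6 + sqrt(Z + (6 + 1)**2))) = 3/(-5 + (6 + sqrt(Z + 7**2))) = 3/(-5 + (6 + sqrt(Z + 49))) = 3/(-5 + (6 + sqrt(49 + Z))) = 3/(1 + sqrt(49 + Z)))
q(L) - 11 = 3/(1 + sqrt(49 - 16)) - 11 = 3/(1 + sqrt(33)) - 11 = -11 + 3/(1 + sqrt(33))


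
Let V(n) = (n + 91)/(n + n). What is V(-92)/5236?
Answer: 1/963424 ≈ 1.0380e-6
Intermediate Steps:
V(n) = (91 + n)/(2*n) (V(n) = (91 + n)/((2*n)) = (91 + n)*(1/(2*n)) = (91 + n)/(2*n))
V(-92)/5236 = ((½)*(91 - 92)/(-92))/5236 = ((½)*(-1/92)*(-1))*(1/5236) = (1/184)*(1/5236) = 1/963424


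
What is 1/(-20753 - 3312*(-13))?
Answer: 1/22303 ≈ 4.4837e-5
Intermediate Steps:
1/(-20753 - 3312*(-13)) = 1/(-20753 + 43056) = 1/22303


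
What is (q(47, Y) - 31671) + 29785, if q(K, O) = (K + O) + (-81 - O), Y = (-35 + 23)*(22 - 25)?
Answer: -1920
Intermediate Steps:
Y = 36 (Y = -12*(-3) = 36)
q(K, O) = -81 + K
(q(47, Y) - 31671) + 29785 = ((-81 + 47) - 31671) + 29785 = (-34 - 31671) + 29785 = -31705 + 29785 = -1920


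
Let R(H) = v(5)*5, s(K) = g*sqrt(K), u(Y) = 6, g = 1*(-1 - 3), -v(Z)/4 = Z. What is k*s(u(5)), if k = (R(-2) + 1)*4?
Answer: 1584*sqrt(6) ≈ 3880.0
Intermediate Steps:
v(Z) = -4*Z
g = -4 (g = 1*(-4) = -4)
s(K) = -4*sqrt(K)
R(H) = -100 (R(H) = -4*5*5 = -20*5 = -100)
k = -396 (k = (-100 + 1)*4 = -99*4 = -396)
k*s(u(5)) = -(-1584)*sqrt(6) = 1584*sqrt(6)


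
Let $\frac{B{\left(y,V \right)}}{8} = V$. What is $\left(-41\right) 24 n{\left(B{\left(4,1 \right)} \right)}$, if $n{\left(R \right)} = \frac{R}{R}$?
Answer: $-984$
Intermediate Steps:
$B{\left(y,V \right)} = 8 V$
$n{\left(R \right)} = 1$
$\left(-41\right) 24 n{\left(B{\left(4,1 \right)} \right)} = \left(-41\right) 24 \cdot 1 = \left(-984\right) 1 = -984$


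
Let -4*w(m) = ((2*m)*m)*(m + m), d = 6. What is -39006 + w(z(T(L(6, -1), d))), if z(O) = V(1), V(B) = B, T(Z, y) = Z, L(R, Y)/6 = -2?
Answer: -39007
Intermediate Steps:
L(R, Y) = -12 (L(R, Y) = 6*(-2) = -12)
z(O) = 1
w(m) = -m³ (w(m) = -(2*m)*m*(m + m)/4 = -2*m²*2*m/4 = -m³)
-39006 + w(z(T(L(6, -1), d))) = -39006 - 1*1³ = -39006 - 1*1 = -39006 - 1 = -39007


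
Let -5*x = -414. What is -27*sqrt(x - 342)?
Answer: -972*I*sqrt(5)/5 ≈ -434.69*I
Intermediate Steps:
x = 414/5 (x = -1/5*(-414) = 414/5 ≈ 82.800)
-27*sqrt(x - 342) = -27*sqrt(414/5 - 342) = -972*I*sqrt(5)/5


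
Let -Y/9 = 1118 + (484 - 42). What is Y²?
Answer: 197121600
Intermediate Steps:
Y = -14040 (Y = -9*(1118 + (484 - 42)) = -9*(1118 + 442) = -9*1560 = -14040)
Y² = (-14040)² = 197121600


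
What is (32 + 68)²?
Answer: 10000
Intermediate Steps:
(32 + 68)² = 100² = 10000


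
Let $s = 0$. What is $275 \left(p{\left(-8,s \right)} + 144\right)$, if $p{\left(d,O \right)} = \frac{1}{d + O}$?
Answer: $\frac{316525}{8} \approx 39566.0$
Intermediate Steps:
$p{\left(d,O \right)} = \frac{1}{O + d}$
$275 \left(p{\left(-8,s \right)} + 144\right) = 275 \left(\frac{1}{0 - 8} + 144\right) = 275 \left(\frac{1}{-8} + 144\right) = 275 \left(- \frac{1}{8} + 144\right) = 275 \cdot \frac{1151}{8} = \frac{316525}{8}$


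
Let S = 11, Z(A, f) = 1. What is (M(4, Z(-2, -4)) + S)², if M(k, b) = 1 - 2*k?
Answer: 16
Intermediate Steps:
(M(4, Z(-2, -4)) + S)² = ((1 - 2*4) + 11)² = ((1 - 8) + 11)² = (-7 + 11)² = 4² = 16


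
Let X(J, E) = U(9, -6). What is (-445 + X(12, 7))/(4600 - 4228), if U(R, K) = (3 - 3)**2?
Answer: -445/372 ≈ -1.1962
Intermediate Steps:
U(R, K) = 0 (U(R, K) = 0**2 = 0)
X(J, E) = 0
(-445 + X(12, 7))/(4600 - 4228) = (-445 + 0)/(4600 - 4228) = -445/372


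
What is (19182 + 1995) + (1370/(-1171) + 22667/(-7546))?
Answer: 187090841705/8836366 ≈ 21173.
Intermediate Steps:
(19182 + 1995) + (1370/(-1171) + 22667/(-7546)) = 21177 + (1370*(-1/1171) + 22667*(-1/7546)) = 21177 + (-1370/1171 - 22667/7546) = 21177 - 36881077/8836366 = 187090841705/8836366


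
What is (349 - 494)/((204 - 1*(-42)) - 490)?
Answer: 145/244 ≈ 0.59426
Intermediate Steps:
(349 - 494)/((204 - 1*(-42)) - 490) = -145/((204 + 42) - 490) = -145/(246 - 490) = -145/(-244) = -145*(-1/244) = 145/244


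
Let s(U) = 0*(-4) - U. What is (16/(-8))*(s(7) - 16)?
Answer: 46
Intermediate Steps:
s(U) = -U (s(U) = 0 - U = -U)
(16/(-8))*(s(7) - 16) = (16/(-8))*(-1*7 - 16) = (16*(-1/8))*(-7 - 16) = -2*(-23) = 46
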